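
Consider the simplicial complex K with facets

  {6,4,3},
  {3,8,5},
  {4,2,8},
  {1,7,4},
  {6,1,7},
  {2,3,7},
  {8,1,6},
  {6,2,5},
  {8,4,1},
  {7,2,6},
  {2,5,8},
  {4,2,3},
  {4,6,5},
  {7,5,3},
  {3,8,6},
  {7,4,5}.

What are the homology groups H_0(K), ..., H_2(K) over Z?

H_0 = Z,  H_1 = Z^2,  H_2 = Z.

Take the total order 1 < 2 < 3 < 4 < 5 < 6 < 7 < 8 on the vertex set. Then K (dimension 2) consists of the simplices:

  0-simplices (8): [1], [2], [3], [4], [5], [6], [7], [8]
  1-simplices (24): (24 of them)
  2-simplices (16): [1,4,7], [1,4,8], [1,6,7], [1,6,8], [2,3,4], [2,3,7], [2,4,8], [2,5,6], [2,5,8], [2,6,7], [3,4,6], [3,5,7], [3,5,8], [3,6,8], [4,5,6], [4,5,7]

Hence C_0 ≅ Z^8, C_1 ≅ Z^24, C_2 ≅ Z^16.

Boundary ∂_1: C_1 → C_0 maps an edge to its endpoints' difference, ∂[p,q] = q − p.
The resulting 8×24 matrix has rank 7, and its Smith normal form has invariant factors (1,1,1,1,1,1,1).

∂_2: C_2 → C_1 sends each 2-simplex [p,q,r] to [q,r] − [p,r] + [p,q]. For instance
  ∂[3,5,7] = [5,7] − [3,7] + [3,5],
  ∂[4,5,6] = [5,6] − [4,6] + [4,5].
The resulting 24×16 matrix has rank 15, and its Smith normal form has invariant factors (1,1,1,1,1,1,1,1,1,1,1,1,1,1,1).

Now H_k = ker ∂_k / im ∂_{k+1}, so:

  H_0: rank C_0 − rank ∂_1 = 8 − 7 = 1, and the invariant factors of ∂_1 are all 1, so H_0 ≅ Z.
  H_1: rank ker ∂_1 − rank ∂_2 = (24 − 7) − 15 = 2, and the invariant factors of ∂_2 are all 1, so H_1 ≅ Z^2.
  H_2: rank ker ∂_2 − rank ∂_3 = (16 − 15) − 0 = 1, and there is no ∂_3, so H_2 ≅ Z.

As a check, the Euler characteristic is 8 − 24 + 16 = 0, which agrees with 1 − 2 + 1 = 0.
(K is a triangulation of the torus T^2.)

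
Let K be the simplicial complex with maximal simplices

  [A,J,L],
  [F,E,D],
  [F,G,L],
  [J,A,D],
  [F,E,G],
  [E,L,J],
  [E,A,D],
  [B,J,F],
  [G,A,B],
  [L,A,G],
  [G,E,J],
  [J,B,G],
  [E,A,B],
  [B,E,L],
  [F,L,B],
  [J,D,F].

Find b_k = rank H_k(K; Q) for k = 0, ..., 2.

K has 8 vertices, 24 edges, 16 triangles.
rank ∂_0 = 0, rank ∂_1 = 7 ⇒ b_0 = 8 − 0 − 7 = 1; all invariant factors of ∂_1 are 1 so no torsion. So H_0 = Z.
rank ∂_1 = 7, rank ∂_2 = 15 ⇒ b_1 = 24 − 7 − 15 = 2; all invariant factors of ∂_2 are 1 so no torsion. So H_1 = Z^2.
rank ∂_2 = 15, rank ∂_3 = 0 ⇒ b_2 = 16 − 15 − 0 = 1. So H_2 = Z.

b_0 = 1, b_1 = 2, b_2 = 1.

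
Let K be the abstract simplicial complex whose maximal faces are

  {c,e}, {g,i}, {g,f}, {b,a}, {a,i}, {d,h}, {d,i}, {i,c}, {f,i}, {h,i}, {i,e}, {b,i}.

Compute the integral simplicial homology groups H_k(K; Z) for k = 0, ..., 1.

H_0 = Z,  H_1 = Z^4.

Fix the vertex order a < b < c < d < e < f < g < h < i and write every simplex with vertices in increasing order. Then dim K = 1 and the simplices of K are:

  0-simplices (9): a, b, c, d, e, f, g, h, i
  1-simplices (12): ab, ai, bi, ce, ci, dh, di, ei, fg, fi, gi, hi

Hence C_0 ≅ Z^9, C_1 ≅ Z^12.

∂_1: C_1 → C_0 sends each edge [p,q] (with p < q) to q − p.
This gives a 9×12 integer matrix of rank 8; reducing to Smith normal form yields diagonal entries (1,1,1,1,1,1,1,1).

Reading off H_k = ker ∂_k / im ∂_{k+1}:

  H_0: rank C_0 − rank ∂_1 = 9 − 8 = 1, and the invariant factors of ∂_1 are all 1, so H_0 = Z.
  H_1: rank ker ∂_1 − rank ∂_2 = (12 − 8) − 0 = 4, and there is no ∂_2, so H_1 = Z^4.

As a check, the Euler characteristic is 9 − 12 = -3, which agrees with 1 − 4 = -3.
(K is a triangulation of a wedge of 4 circles.)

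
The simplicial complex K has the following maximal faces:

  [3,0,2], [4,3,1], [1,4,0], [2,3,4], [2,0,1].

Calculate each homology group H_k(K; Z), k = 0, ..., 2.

H_0 = Z,  H_1 = Z,  H_2 = 0.

Order the vertices as 0 < 1 < 2 < 3 < 4. Listing each simplex with vertices in this order, K has dimension 2 with simplices:

  0-simplices (5): [0], [1], [2], [3], [4]
  1-simplices (10): [0,1], [0,2], [0,3], [0,4], [1,2], [1,3], [1,4], [2,3], [2,4], [3,4]
  2-simplices (5): [0,1,2], [0,1,4], [0,2,3], [1,3,4], [2,3,4]

Hence C_0 ≅ Z^5, C_1 ≅ Z^10, C_2 ≅ Z^5.

Boundary ∂_1: C_1 → C_0 is given by ∂[p,q] = [q] − [p].
The resulting 5×10 matrix has rank 4, and its Smith normal form has invariant factors (1,1,1,1).

∂_2: C_2 → C_1 sends each 2-simplex [p,q,r] to [q,r] − [p,r] + [p,q]. For instance
  ∂[1,3,4] = [3,4] − [1,4] + [1,3],
  ∂[0,1,4] = [1,4] − [0,4] + [0,1].
As a 10×5 matrix over Z this has rank 5, with invariant factors (1,1,1,1,1).

Computing H_k = (kernel of ∂_k) / (image of ∂_{k+1}):

  H_0: rank C_0 − rank ∂_1 = 5 − 4 = 1, and the invariant factors of ∂_1 are all 1, so H_0 = Z.
  H_1: rank ker ∂_1 − rank ∂_2 = (10 − 4) − 5 = 1, and the invariant factors of ∂_2 are all 1, so H_1 = Z.
  H_2: rank ker ∂_2 − rank ∂_3 = (5 − 5) − 0 = 0, and there is no ∂_3, so H_2 = 0.

As a check, the Euler characteristic is 5 − 10 + 5 = 0, which agrees with 1 − 1 + 0 = 0.
(K is a triangulation of the Möbius band.)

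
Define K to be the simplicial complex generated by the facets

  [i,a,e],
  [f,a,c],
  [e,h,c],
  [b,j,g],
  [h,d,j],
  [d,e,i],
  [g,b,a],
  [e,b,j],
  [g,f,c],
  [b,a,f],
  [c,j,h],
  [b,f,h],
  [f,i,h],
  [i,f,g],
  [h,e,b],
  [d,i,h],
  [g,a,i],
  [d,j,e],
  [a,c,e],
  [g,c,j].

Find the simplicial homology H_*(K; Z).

H_0 = Z,  H_1 = Z ⊕ Z/2,  H_2 = 0.

Order the vertices as a < b < c < d < e < f < g < h < i < j. Listing each simplex with vertices in this order, K has dimension 2 with simplices:

  0-simplices (10): a, b, c, d, e, f, g, h, i, j
  1-simplices (30): ab, ac, ae, af, ag, ai, be, bf, bg, bh, bj, ce, cf, cg, ch, cj, de, dh, di, dj, eh, ei, ej, fg, fh, fi, gi, gj, hi, hj
  2-simplices (20): abf, abg, ace, acf, aei, agi, beh, bej, bfh, bgj, ceh, cfg, cgj, chj, dei, dej, dhi, dhj, fgi, fhi

so the chain groups are C_0 ≅ Z^10, C_1 ≅ Z^30, C_2 ≅ Z^20.

Boundary ∂_1: C_1 → C_0 maps an edge to its endpoints' difference, ∂[p,q] = q − p.
The resulting 10×30 matrix has rank 9, and its Smith normal form has invariant factors (1,1,1,1,1,1,1,1,1).

The boundary map ∂_2: C_2 → C_1 sends each 2-simplex [p,q,r] to [q,r] − [p,r] + [p,q]. For instance
  ∂fgi = gi − fi + fg,
  ∂dhj = hj − dj + dh.
This gives a 30×20 integer matrix of rank 20; reducing to Smith normal form yields diagonal entries (1,1,1,1,1,1,1,1,1,1,1,1,1,1,1,1,1,1,1,2).

From H_k ≅ ker(∂_k) / im(∂_{k+1}) we obtain:

  H_0: rank C_0 − rank ∂_1 = 10 − 9 = 1, and the invariant factors of ∂_1 are all 1, so H_0 = Z.
  H_1: rank ker ∂_1 − rank ∂_2 = (30 − 9) − 20 = 1, and ∂_2 has invariant factor 2 > 1, so H_1 = Z ⊕ Z/2.
  H_2: rank ker ∂_2 − rank ∂_3 = (20 − 20) − 0 = 0, and there is no ∂_3, so H_2 = 0.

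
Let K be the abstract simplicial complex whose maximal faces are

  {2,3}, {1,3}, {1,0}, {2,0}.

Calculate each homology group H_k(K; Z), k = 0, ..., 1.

H_0 = Z,  H_1 = Z.

Order the vertices as 0 < 1 < 2 < 3. Listing each simplex with vertices in this order, K has dimension 1 with simplices:

  0-simplices (4): [0], [1], [2], [3]
  1-simplices (4): [0,1], [0,2], [1,3], [2,3]

giving chain groups C_0 ≅ Z^4, C_1 ≅ Z^4.

Boundary ∂_1: C_1 → C_0 is given by ∂[p,q] = [q] − [p]. For instance
  ∂[1,3] = [3] − [1].
The resulting 4×4 matrix has rank 3, and its Smith normal form has invariant factors (1,1,1).

From H_k ≅ ker(∂_k) / im(∂_{k+1}) we obtain:

  H_0: rank C_0 − rank ∂_1 = 4 − 3 = 1, and the invariant factors of ∂_1 are all 1, so H_0 ≅ Z.
  H_1: rank ker ∂_1 − rank ∂_2 = (4 − 3) − 0 = 1, and there is no ∂_2, so H_1 ≅ Z.

As a check, the Euler characteristic is 4 − 4 = 0, which agrees with 1 − 1 = 0.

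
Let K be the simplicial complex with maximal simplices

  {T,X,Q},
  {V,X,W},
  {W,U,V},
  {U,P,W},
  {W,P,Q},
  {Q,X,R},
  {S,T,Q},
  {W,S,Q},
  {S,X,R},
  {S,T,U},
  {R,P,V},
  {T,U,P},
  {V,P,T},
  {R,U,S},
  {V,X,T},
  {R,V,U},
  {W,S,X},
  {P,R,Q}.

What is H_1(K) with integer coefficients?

Take the total order P < Q < R < S < T < U < V < W < X on the vertex set. Then K (dimension 2) consists of the simplices:

  0-simplices (9): P, Q, R, S, T, U, V, W, X
  1-simplices (27): PQ, PR, PT, PU, PV, PW, QR, QS, QT, QW, QX, RS, RU, RV, RX, ST, SU, SW, SX, TU, TV, TX, UV, UW, VW, VX, WX
  2-simplices (18): PQR, PQW, PRV, PTU, PTV, PUW, QRX, QST, QSW, QTX, RSU, RSX, RUV, STU, SWX, TVX, UVW, VWX

giving chain groups C_0 ≅ Z^9, C_1 ≅ Z^27, C_2 ≅ Z^18.

The boundary map ∂_1: C_1 → C_0 is given by ∂[p,q] = [q] − [p].
The 9×27 boundary matrix has rank 8 and Smith normal form diag(1,1,1,1,1,1,1,1).

∂_2: C_2 → C_1 maps a triangle to the signed sum of its edges. For instance
  ∂RUV = UV − RV + RU,
  ∂RSU = SU − RU + RS.
The resulting 27×18 matrix has rank 18, and its Smith normal form has invariant factors (1,1,1,1,1,1,1,1,1,1,1,1,1,1,1,1,1,2).

Now H_k = ker ∂_k / im ∂_{k+1}, so:

  H_1: rank ker ∂_1 − rank ∂_2 = (27 − 8) − 18 = 1, and ∂_2 has invariant factor 2 > 1, so H_1 ≅ Z ⊕ Z/2.

(K is a triangulation of the Klein bottle.)

H_1 ≅ Z ⊕ Z/2.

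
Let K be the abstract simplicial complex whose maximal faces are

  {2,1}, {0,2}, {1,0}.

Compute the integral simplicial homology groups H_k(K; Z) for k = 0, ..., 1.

Fix the vertex order 0 < 1 < 2 and write every simplex with vertices in increasing order. Then dim K = 1 and the simplices of K are:

  0-simplices (3): [0], [1], [2]
  1-simplices (3): [0,1], [0,2], [1,2]

giving chain groups C_0 ≅ Z^3, C_1 ≅ Z^3.

The boundary map ∂_1: C_1 → C_0 maps an edge to its endpoints' difference, ∂[p,q] = q − p. For instance
  ∂[1,2] = [2] − [1].
The resulting 3×3 matrix has rank 2, and its Smith normal form has invariant factors (1,1).

Now H_k = ker ∂_k / im ∂_{k+1}, so:

  H_0: rank C_0 − rank ∂_1 = 3 − 2 = 1, and the invariant factors of ∂_1 are all 1, so H_0 = Z.
  H_1: rank ker ∂_1 − rank ∂_2 = (3 − 2) − 0 = 1, and there is no ∂_2, so H_1 = Z.

As a check, the Euler characteristic is 3 − 3 = 0, which agrees with 1 − 1 = 0.

H_0 = Z,  H_1 = Z.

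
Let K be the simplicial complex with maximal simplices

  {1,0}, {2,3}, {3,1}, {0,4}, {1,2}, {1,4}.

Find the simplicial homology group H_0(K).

K has 5 vertices, 6 edges.
rank ∂_0 = 0, rank ∂_1 = 4 ⇒ b_0 = 5 − 0 − 4 = 1; all invariant factors of ∂_1 are 1 so no torsion. So H_0 = Z.

H_0 ≅ Z.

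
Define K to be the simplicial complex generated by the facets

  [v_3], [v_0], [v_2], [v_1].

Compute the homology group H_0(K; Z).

H_0 = Z^4.

Fix the vertex order v_0 < v_1 < v_2 < v_3 and write every simplex with vertices in increasing order. Then dim K = 0 and the simplices of K are:

  0-simplices (4): [v_0], [v_1], [v_2], [v_3]

giving chain groups C_0 ≅ Z^4.

Computing H_k = (kernel of ∂_k) / (image of ∂_{k+1}):

  H_0: rank C_0 − rank ∂_1 = 4 − 0 = 4, and there is no ∂_1, so H_0 ≅ Z^4.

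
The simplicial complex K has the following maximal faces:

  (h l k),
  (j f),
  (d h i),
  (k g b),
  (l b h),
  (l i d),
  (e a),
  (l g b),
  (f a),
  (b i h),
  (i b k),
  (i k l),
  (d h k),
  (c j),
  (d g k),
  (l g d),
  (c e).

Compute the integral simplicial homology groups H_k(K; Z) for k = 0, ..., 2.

H_0 = Z^2,  H_1 = Z ⊕ Z/2,  H_2 = 0.

Fix the vertex order a < b < c < d < e < f < g < h < i < j < k < l and write every simplex with vertices in increasing order. Then dim K = 2 and the simplices of K are:

  0-simplices (12): a, b, c, d, e, f, g, h, i, j, k, l
  1-simplices (23): ae, af, bg, bh, bi, bk, bl, ce, cj, dg, dh, di, dk, dl, fj, gk, gl, hi, hk, hl, ik, il, kl
  2-simplices (12): bgk, bgl, bhi, bhl, bik, dgk, dgl, dhi, dhk, dil, hkl, ikl

Hence C_0 ≅ Z^12, C_1 ≅ Z^23, C_2 ≅ Z^12.

Boundary ∂_1: C_1 → C_0 sends each edge [p,q] (with p < q) to q − p.
The resulting 12×23 matrix has rank 10, and its Smith normal form has invariant factors (1,1,1,1,1,1,1,1,1,1).

Boundary ∂_2: C_2 → C_1 maps a triangle to the signed sum of its edges. For instance
  ∂dgl = gl − dl + dg,
  ∂dil = il − dl + di.
The 23×12 boundary matrix has rank 12 and Smith normal form diag(1,1,1,1,1,1,1,1,1,1,1,2).

Now H_k = ker ∂_k / im ∂_{k+1}, so:

  H_0: rank C_0 − rank ∂_1 = 12 − 10 = 2, and the invariant factors of ∂_1 are all 1, so H_0 ≅ Z^2.
  H_1: rank ker ∂_1 − rank ∂_2 = (23 − 10) − 12 = 1, and ∂_2 has invariant factor 2 > 1, so H_1 ≅ Z ⊕ Z/2.
  H_2: rank ker ∂_2 − rank ∂_3 = (12 − 12) − 0 = 0, and there is no ∂_3, so H_2 ≅ 0.

As a check, the Euler characteristic is 12 − 23 + 12 = 1, which agrees with 2 − 1 + 0 = 1.
(K is a triangulation of the disjoint union of the real projective plane RP^2 and the circle S^1.)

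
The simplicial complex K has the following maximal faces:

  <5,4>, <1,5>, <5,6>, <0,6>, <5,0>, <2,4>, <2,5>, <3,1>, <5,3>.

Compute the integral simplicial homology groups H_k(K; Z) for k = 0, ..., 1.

We work with the vertex ordering 0 < 1 < 2 < 3 < 4 < 5 < 6. The simplices of K, each written with vertices in increasing order, are:

  0-simplices (7): [0], [1], [2], [3], [4], [5], [6]
  1-simplices (9): [0,5], [0,6], [1,3], [1,5], [2,4], [2,5], [3,5], [4,5], [5,6]

Hence C_0 ≅ Z^7, C_1 ≅ Z^9.

∂_1: C_1 → C_0 is given by ∂[p,q] = [q] − [p].
The 7×9 boundary matrix has rank 6 and Smith normal form diag(1,1,1,1,1,1).

Computing H_k = (kernel of ∂_k) / (image of ∂_{k+1}):

  H_0: rank C_0 − rank ∂_1 = 7 − 6 = 1, and the invariant factors of ∂_1 are all 1, so H_0 ≅ Z.
  H_1: rank ker ∂_1 − rank ∂_2 = (9 − 6) − 0 = 3, and there is no ∂_2, so H_1 ≅ Z^3.

H_0 ≅ Z,  H_1 ≅ Z^3.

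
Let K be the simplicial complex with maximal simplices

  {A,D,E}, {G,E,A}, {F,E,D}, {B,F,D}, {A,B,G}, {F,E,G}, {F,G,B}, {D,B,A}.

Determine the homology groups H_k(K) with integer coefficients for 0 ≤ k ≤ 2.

Order the vertices as A < B < D < E < F < G. Listing each simplex with vertices in this order, K has dimension 2 with simplices:

  0-simplices (6): A, B, D, E, F, G
  1-simplices (12): AB, AD, AE, AG, BD, BF, BG, DE, DF, EF, EG, FG
  2-simplices (8): ABD, ABG, ADE, AEG, BDF, BFG, DEF, EFG

Hence C_0 ≅ Z^6, C_1 ≅ Z^12, C_2 ≅ Z^8.

∂_1: C_1 → C_0 is given by ∂[p,q] = [q] − [p]. For instance
  ∂BD = D − B.
This gives a 6×12 integer matrix of rank 5; reducing to Smith normal form yields diagonal entries (1,1,1,1,1).

∂_2: C_2 → C_1 acts by ∂[p,q,r] = [q,r] − [p,r] + [p,q]. For instance
  ∂ADE = DE − AE + AD,
  ∂ABD = BD − AD + AB.
The 12×8 boundary matrix has rank 7 and Smith normal form diag(1,1,1,1,1,1,1).

Now H_k = ker ∂_k / im ∂_{k+1}, so:

  H_0: rank C_0 − rank ∂_1 = 6 − 5 = 1, and the invariant factors of ∂_1 are all 1, so H_0 ≅ Z.
  H_1: rank ker ∂_1 − rank ∂_2 = (12 − 5) − 7 = 0, and the invariant factors of ∂_2 are all 1, so H_1 ≅ 0.
  H_2: rank ker ∂_2 − rank ∂_3 = (8 − 7) − 0 = 1, and there is no ∂_3, so H_2 ≅ Z.

H_0 ≅ Z,  H_1 = 0,  H_2 ≅ Z.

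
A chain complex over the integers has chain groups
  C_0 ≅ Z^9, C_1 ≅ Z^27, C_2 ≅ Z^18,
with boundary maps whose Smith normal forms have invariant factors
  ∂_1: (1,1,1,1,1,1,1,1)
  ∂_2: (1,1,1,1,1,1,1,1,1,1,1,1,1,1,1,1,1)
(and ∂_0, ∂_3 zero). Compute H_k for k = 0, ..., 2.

H_0: b_0 = 9 − 0 − 8 = 1; torsion from ∂_1 factors > 1: none. So H_0 ≅ Z.
H_1: b_1 = 27 − 8 − 17 = 2; torsion from ∂_2 factors > 1: none. So H_1 ≅ Z^2.
H_2: b_2 = 18 − 17 − 0 = 1; torsion from ∂_3 factors > 1: none. So H_2 ≅ Z.

H_0 ≅ Z,  H_1 ≅ Z^2,  H_2 ≅ Z.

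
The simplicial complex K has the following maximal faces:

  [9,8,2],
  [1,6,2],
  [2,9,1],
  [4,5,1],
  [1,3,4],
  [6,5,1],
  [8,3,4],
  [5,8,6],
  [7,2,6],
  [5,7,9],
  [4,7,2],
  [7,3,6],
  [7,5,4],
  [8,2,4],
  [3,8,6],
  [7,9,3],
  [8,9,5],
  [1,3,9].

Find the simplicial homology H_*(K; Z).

We work with the vertex ordering 1 < 2 < 3 < 4 < 5 < 6 < 7 < 8 < 9. The simplices of K, each written with vertices in increasing order, are:

  0-simplices (9): [1], [2], [3], [4], [5], [6], [7], [8], [9]
  1-simplices (27): (27 of them)
  2-simplices (18): [1,2,6], [1,2,9], [1,3,4], [1,3,9], [1,4,5], [1,5,6], [2,4,7], [2,4,8], [2,6,7], [2,8,9], [3,4,8], [3,6,7], [3,6,8], [3,7,9], [4,5,7], [5,6,8], [5,7,9], [5,8,9]

giving chain groups C_0 ≅ Z^9, C_1 ≅ Z^27, C_2 ≅ Z^18.

The boundary map ∂_1: C_1 → C_0 is given by ∂[p,q] = [q] − [p]. For instance
  ∂[3,6] = [6] − [3].
As a 9×27 matrix over Z this has rank 8, with invariant factors (1,1,1,1,1,1,1,1).

Boundary ∂_2: C_2 → C_1 acts by ∂[p,q,r] = [q,r] − [p,r] + [p,q]. For instance
  ∂[2,4,8] = [4,8] − [2,8] + [2,4],
  ∂[1,4,5] = [4,5] − [1,5] + [1,4].
The resulting 27×18 matrix has rank 17, and its Smith normal form has invariant factors (1,1,1,1,1,1,1,1,1,1,1,1,1,1,1,1,1).

From H_k ≅ ker(∂_k) / im(∂_{k+1}) we obtain:

  H_0: rank C_0 − rank ∂_1 = 9 − 8 = 1, and the invariant factors of ∂_1 are all 1, so H_0 = Z.
  H_1: rank ker ∂_1 − rank ∂_2 = (27 − 8) − 17 = 2, and the invariant factors of ∂_2 are all 1, so H_1 = Z^2.
  H_2: rank ker ∂_2 − rank ∂_3 = (18 − 17) − 0 = 1, and there is no ∂_3, so H_2 = Z.

H_0 ≅ Z,  H_1 ≅ Z^2,  H_2 ≅ Z.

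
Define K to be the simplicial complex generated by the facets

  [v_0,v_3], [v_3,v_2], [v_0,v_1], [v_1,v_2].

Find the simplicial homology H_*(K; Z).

We work with the vertex ordering v_0 < v_1 < v_2 < v_3. The simplices of K, each written with vertices in increasing order, are:

  0-simplices (4): [v_0], [v_1], [v_2], [v_3]
  1-simplices (4): [v_0,v_1], [v_0,v_3], [v_1,v_2], [v_2,v_3]

Hence C_0 ≅ Z^4, C_1 ≅ Z^4.

The boundary map ∂_1: C_1 → C_0 sends each edge [p,q] (with p < q) to q − p. For instance
  ∂[v_0,v_3] = [v_3] − [v_0].
This gives a 4×4 integer matrix of rank 3; reducing to Smith normal form yields diagonal entries (1,1,1).

Computing H_k = (kernel of ∂_k) / (image of ∂_{k+1}):

  H_0: rank C_0 − rank ∂_1 = 4 − 3 = 1, and the invariant factors of ∂_1 are all 1, so H_0 = Z.
  H_1: rank ker ∂_1 − rank ∂_2 = (4 − 3) − 0 = 1, and there is no ∂_2, so H_1 = Z.

As a check, the Euler characteristic is 4 − 4 = 0, which agrees with 1 − 1 = 0.

H_0 ≅ Z,  H_1 ≅ Z.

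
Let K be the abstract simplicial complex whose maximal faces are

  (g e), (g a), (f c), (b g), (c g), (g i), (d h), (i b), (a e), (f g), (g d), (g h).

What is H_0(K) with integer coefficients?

H_0 = Z.

We work with the vertex ordering a < b < c < d < e < f < g < h < i. The simplices of K, each written with vertices in increasing order, are:

  0-simplices (9): a, b, c, d, e, f, g, h, i
  1-simplices (12): ae, ag, bg, bi, cf, cg, dg, dh, eg, fg, gh, gi

giving chain groups C_0 ≅ Z^9, C_1 ≅ Z^12.

Boundary ∂_1: C_1 → C_0 maps an edge to its endpoints' difference, ∂[p,q] = q − p. For instance
  ∂ag = g − a.
The resulting 9×12 matrix has rank 8, and its Smith normal form has invariant factors (1,1,1,1,1,1,1,1).

From H_k ≅ ker(∂_k) / im(∂_{k+1}) we obtain:

  H_0: rank C_0 − rank ∂_1 = 9 − 8 = 1, and the invariant factors of ∂_1 are all 1, so H_0 ≅ Z.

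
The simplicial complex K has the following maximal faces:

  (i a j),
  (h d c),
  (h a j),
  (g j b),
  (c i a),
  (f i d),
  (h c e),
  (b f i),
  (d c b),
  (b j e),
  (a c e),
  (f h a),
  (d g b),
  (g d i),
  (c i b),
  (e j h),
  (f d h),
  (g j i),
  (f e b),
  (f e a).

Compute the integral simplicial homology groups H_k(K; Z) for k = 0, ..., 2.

Fix the vertex order a < b < c < d < e < f < g < h < i < j and write every simplex with vertices in increasing order. Then dim K = 2 and the simplices of K are:

  0-simplices (10): a, b, c, d, e, f, g, h, i, j
  1-simplices (30): ac, ae, af, ah, ai, aj, bc, bd, be, bf, bg, bi, bj, cd, ce, ch, ci, df, dg, dh, di, ef, eh, ej, fh, fi, gi, gj, hj, ij
  2-simplices (20): ace, aci, aef, afh, ahj, aij, bcd, bci, bdg, bef, bej, bfi, bgj, cdh, ceh, dfh, dfi, dgi, ehj, gij

giving chain groups C_0 ≅ Z^10, C_1 ≅ Z^30, C_2 ≅ Z^20.

The boundary map ∂_1: C_1 → C_0 is given by ∂[p,q] = [q] − [p].
This gives a 10×30 integer matrix of rank 9; reducing to Smith normal form yields diagonal entries (1,1,1,1,1,1,1,1,1).

The boundary map ∂_2: C_2 → C_1 sends each 2-simplex [p,q,r] to [q,r] − [p,r] + [p,q]. For instance
  ∂dfh = fh − dh + df,
  ∂ehj = hj − ej + eh.
As a 30×20 matrix over Z this has rank 20, with invariant factors (1,1,1,1,1,1,1,1,1,1,1,1,1,1,1,1,1,1,1,2).

Computing H_k = (kernel of ∂_k) / (image of ∂_{k+1}):

  H_0: rank C_0 − rank ∂_1 = 10 − 9 = 1, and the invariant factors of ∂_1 are all 1, so H_0 ≅ Z.
  H_1: rank ker ∂_1 − rank ∂_2 = (30 − 9) − 20 = 1, and ∂_2 has invariant factor 2 > 1, so H_1 ≅ Z ⊕ Z/2Z.
  H_2: rank ker ∂_2 − rank ∂_3 = (20 − 20) − 0 = 0, and there is no ∂_3, so H_2 ≅ 0.

H_0 ≅ Z,  H_1 ≅ Z ⊕ Z/2Z,  H_2 = 0.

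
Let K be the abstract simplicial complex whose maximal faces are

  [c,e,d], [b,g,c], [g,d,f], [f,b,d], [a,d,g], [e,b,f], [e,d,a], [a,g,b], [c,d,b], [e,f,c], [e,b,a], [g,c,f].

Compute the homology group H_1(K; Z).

K has 7 vertices, 18 edges, 12 triangles.
rank ∂_1 = 6, rank ∂_2 = 12 ⇒ b_1 = 18 − 6 − 12 = 0; ∂_2 has invariant factor(s) [2] giving torsion. So H_1 = Z_2.

H_1 = Z_2.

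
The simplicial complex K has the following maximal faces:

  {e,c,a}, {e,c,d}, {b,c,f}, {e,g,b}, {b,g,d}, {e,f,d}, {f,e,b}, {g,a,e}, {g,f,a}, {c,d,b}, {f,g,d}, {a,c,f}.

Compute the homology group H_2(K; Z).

H_2 = 0.

K has 7 vertices, 18 edges, 12 triangles.
rank ∂_2 = 12, rank ∂_3 = 0 ⇒ b_2 = 12 − 12 − 0 = 0. So H_2 = 0.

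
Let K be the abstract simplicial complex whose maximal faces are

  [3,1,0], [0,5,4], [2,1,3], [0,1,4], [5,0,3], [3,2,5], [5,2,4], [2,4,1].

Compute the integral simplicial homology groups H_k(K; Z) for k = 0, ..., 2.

H_0 ≅ Z,  H_1 = 0,  H_2 ≅ Z.

Take the total order 0 < 1 < 2 < 3 < 4 < 5 on the vertex set. Then K (dimension 2) consists of the simplices:

  0-simplices (6): [0], [1], [2], [3], [4], [5]
  1-simplices (12): [0,1], [0,3], [0,4], [0,5], [1,2], [1,3], [1,4], [2,3], [2,4], [2,5], [3,5], [4,5]
  2-simplices (8): [0,1,3], [0,1,4], [0,3,5], [0,4,5], [1,2,3], [1,2,4], [2,3,5], [2,4,5]

Hence C_0 ≅ Z^6, C_1 ≅ Z^12, C_2 ≅ Z^8.

Boundary ∂_1: C_1 → C_0 is given by ∂[p,q] = [q] − [p]. For instance
  ∂[1,2] = [2] − [1].
The 6×12 boundary matrix has rank 5 and Smith normal form diag(1,1,1,1,1).

∂_2: C_2 → C_1 acts by ∂[p,q,r] = [q,r] − [p,r] + [p,q]. For instance
  ∂[0,1,4] = [1,4] − [0,4] + [0,1],
  ∂[0,1,3] = [1,3] − [0,3] + [0,1].
As a 12×8 matrix over Z this has rank 7, with invariant factors (1,1,1,1,1,1,1).

Reading off H_k = ker ∂_k / im ∂_{k+1}:

  H_0: rank C_0 − rank ∂_1 = 6 − 5 = 1, and the invariant factors of ∂_1 are all 1, so H_0 ≅ Z.
  H_1: rank ker ∂_1 − rank ∂_2 = (12 − 5) − 7 = 0, and the invariant factors of ∂_2 are all 1, so H_1 ≅ 0.
  H_2: rank ker ∂_2 − rank ∂_3 = (8 − 7) − 0 = 1, and there is no ∂_3, so H_2 ≅ Z.

As a check, the Euler characteristic is 6 − 12 + 8 = 2, which agrees with 1 − 0 + 1 = 2.
(K is a triangulation of the 2-sphere S^2.)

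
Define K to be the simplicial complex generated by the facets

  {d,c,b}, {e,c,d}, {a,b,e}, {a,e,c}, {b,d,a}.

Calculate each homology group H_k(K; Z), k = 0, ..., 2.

We work with the vertex ordering a < b < c < d < e. The simplices of K, each written with vertices in increasing order, are:

  0-simplices (5): a, b, c, d, e
  1-simplices (10): ab, ac, ad, ae, bc, bd, be, cd, ce, de
  2-simplices (5): abd, abe, ace, bcd, cde

Hence C_0 ≅ Z^5, C_1 ≅ Z^10, C_2 ≅ Z^5.

The boundary map ∂_1: C_1 → C_0 is given by ∂[p,q] = [q] − [p].
As a 5×10 matrix over Z this has rank 4, with invariant factors (1,1,1,1).

The boundary map ∂_2: C_2 → C_1 sends each 2-simplex [p,q,r] to [q,r] − [p,r] + [p,q]. For instance
  ∂cde = de − ce + cd,
  ∂abd = bd − ad + ab.
The 10×5 boundary matrix has rank 5 and Smith normal form diag(1,1,1,1,1).

From H_k ≅ ker(∂_k) / im(∂_{k+1}) we obtain:

  H_0: rank C_0 − rank ∂_1 = 5 − 4 = 1, and the invariant factors of ∂_1 are all 1, so H_0 = Z.
  H_1: rank ker ∂_1 − rank ∂_2 = (10 − 4) − 5 = 1, and the invariant factors of ∂_2 are all 1, so H_1 = Z.
  H_2: rank ker ∂_2 − rank ∂_3 = (5 − 5) − 0 = 0, and there is no ∂_3, so H_2 = 0.

(K is a triangulation of the Möbius band.)

H_0 = Z,  H_1 = Z,  H_2 = 0.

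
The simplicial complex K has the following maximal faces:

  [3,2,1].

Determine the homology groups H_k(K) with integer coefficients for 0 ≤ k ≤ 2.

H_0 = Z,  H_1 = 0,  H_2 = 0.

Fix the vertex order 1 < 2 < 3 and write every simplex with vertices in increasing order. Then dim K = 2 and the simplices of K are:

  0-simplices (3): [1], [2], [3]
  1-simplices (3): [1,2], [1,3], [2,3]
  2-simplices (1): [1,2,3]

Hence C_0 ≅ Z^3, C_1 ≅ Z^3, C_2 ≅ Z^1.

Boundary ∂_1: C_1 → C_0 sends each edge [p,q] (with p < q) to q − p.
This gives a 3×3 integer matrix of rank 2; reducing to Smith normal form yields diagonal entries (1,1).

∂_2: C_2 → C_1 sends each 2-simplex [p,q,r] to [q,r] − [p,r] + [p,q]. For instance
  ∂[1,2,3] = [2,3] − [1,3] + [1,2].
This gives a 3×1 integer matrix of rank 1; reducing to Smith normal form yields diagonal entries (1).

Now H_k = ker ∂_k / im ∂_{k+1}, so:

  H_0: rank C_0 − rank ∂_1 = 3 − 2 = 1, and the invariant factors of ∂_1 are all 1, so H_0 ≅ Z.
  H_1: rank ker ∂_1 − rank ∂_2 = (3 − 2) − 1 = 0, and the invariant factors of ∂_2 are all 1, so H_1 ≅ 0.
  H_2: rank ker ∂_2 − rank ∂_3 = (1 − 1) − 0 = 0, and there is no ∂_3, so H_2 ≅ 0.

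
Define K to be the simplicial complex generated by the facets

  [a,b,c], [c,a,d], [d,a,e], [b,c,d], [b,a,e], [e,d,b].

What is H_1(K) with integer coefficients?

H_1 ≅ 0.

Order the vertices as a < b < c < d < e. Listing each simplex with vertices in this order, K has dimension 2 with simplices:

  0-simplices (5): a, b, c, d, e
  1-simplices (9): ab, ac, ad, ae, bc, bd, be, cd, de
  2-simplices (6): abc, abe, acd, ade, bcd, bde

so the chain groups are C_0 ≅ Z^5, C_1 ≅ Z^9, C_2 ≅ Z^6.

Boundary ∂_1: C_1 → C_0 is given by ∂[p,q] = [q] − [p].
As a 5×9 matrix over Z this has rank 4, with invariant factors (1,1,1,1).

∂_2: C_2 → C_1 acts by ∂[p,q,r] = [q,r] − [p,r] + [p,q]. For instance
  ∂ade = de − ae + ad,
  ∂abc = bc − ac + ab.
As a 9×6 matrix over Z this has rank 5, with invariant factors (1,1,1,1,1).

From H_k ≅ ker(∂_k) / im(∂_{k+1}) we obtain:

  H_1: rank ker ∂_1 − rank ∂_2 = (9 − 4) − 5 = 0, and the invariant factors of ∂_2 are all 1, so H_1 = 0.

(K is a triangulation of the 2-sphere S^2.)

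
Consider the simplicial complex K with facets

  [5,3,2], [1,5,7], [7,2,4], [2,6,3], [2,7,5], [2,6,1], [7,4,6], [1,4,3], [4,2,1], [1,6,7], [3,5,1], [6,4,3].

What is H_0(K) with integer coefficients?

Take the total order 1 < 2 < 3 < 4 < 5 < 6 < 7 on the vertex set. Then K (dimension 2) consists of the simplices:

  0-simplices (7): [1], [2], [3], [4], [5], [6], [7]
  1-simplices (18): [1,2], [1,3], [1,4], [1,5], [1,6], [1,7], [2,3], [2,4], [2,5], [2,6], [2,7], [3,4], [3,5], [3,6], [4,6], [4,7], [5,7], [6,7]
  2-simplices (12): [1,2,4], [1,2,6], [1,3,4], [1,3,5], [1,5,7], [1,6,7], [2,3,5], [2,3,6], [2,4,7], [2,5,7], [3,4,6], [4,6,7]

so the chain groups are C_0 ≅ Z^7, C_1 ≅ Z^18, C_2 ≅ Z^12.

∂_1: C_1 → C_0 maps an edge to its endpoints' difference, ∂[p,q] = q − p.
The resulting 7×18 matrix has rank 6, and its Smith normal form has invariant factors (1,1,1,1,1,1).

∂_2: C_2 → C_1 maps a triangle to the signed sum of its edges. For instance
  ∂[1,3,4] = [3,4] − [1,4] + [1,3],
  ∂[2,5,7] = [5,7] − [2,7] + [2,5].
The 18×12 boundary matrix has rank 12 and Smith normal form diag(1,1,1,1,1,1,1,1,1,1,1,2).

Computing H_k = (kernel of ∂_k) / (image of ∂_{k+1}):

  H_0: rank C_0 − rank ∂_1 = 7 − 6 = 1, and the invariant factors of ∂_1 are all 1, so H_0 = Z.

H_0 = Z.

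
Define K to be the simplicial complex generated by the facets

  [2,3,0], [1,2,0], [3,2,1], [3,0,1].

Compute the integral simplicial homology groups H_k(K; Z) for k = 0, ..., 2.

Fix the vertex order 0 < 1 < 2 < 3 and write every simplex with vertices in increasing order. Then dim K = 2 and the simplices of K are:

  0-simplices (4): [0], [1], [2], [3]
  1-simplices (6): [0,1], [0,2], [0,3], [1,2], [1,3], [2,3]
  2-simplices (4): [0,1,2], [0,1,3], [0,2,3], [1,2,3]

Hence C_0 ≅ Z^4, C_1 ≅ Z^6, C_2 ≅ Z^4.

The boundary map ∂_1: C_1 → C_0 is given by ∂[p,q] = [q] − [p]. For instance
  ∂[0,3] = [3] − [0].
As a 4×6 matrix over Z this has rank 3, with invariant factors (1,1,1).

∂_2: C_2 → C_1 maps a triangle to the signed sum of its edges. For instance
  ∂[0,2,3] = [2,3] − [0,3] + [0,2],
  ∂[0,1,3] = [1,3] − [0,3] + [0,1].
As a 6×4 matrix over Z this has rank 3, with invariant factors (1,1,1).

From H_k ≅ ker(∂_k) / im(∂_{k+1}) we obtain:

  H_0: rank C_0 − rank ∂_1 = 4 − 3 = 1, and the invariant factors of ∂_1 are all 1, so H_0 = Z.
  H_1: rank ker ∂_1 − rank ∂_2 = (6 − 3) − 3 = 0, and the invariant factors of ∂_2 are all 1, so H_1 = 0.
  H_2: rank ker ∂_2 − rank ∂_3 = (4 − 3) − 0 = 1, and there is no ∂_3, so H_2 = Z.

As a check, the Euler characteristic is 4 − 6 + 4 = 2, which agrees with 1 − 0 + 1 = 2.

H_0 ≅ Z,  H_1 = 0,  H_2 ≅ Z.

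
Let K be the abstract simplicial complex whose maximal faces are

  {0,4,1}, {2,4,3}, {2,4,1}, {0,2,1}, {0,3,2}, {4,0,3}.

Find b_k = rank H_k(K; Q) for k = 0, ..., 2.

b_0 = 1, b_1 = 0, b_2 = 1.

Fix the vertex order 0 < 1 < 2 < 3 < 4 and write every simplex with vertices in increasing order. Then dim K = 2 and the simplices of K are:

  0-simplices (5): [0], [1], [2], [3], [4]
  1-simplices (9): [0,1], [0,2], [0,3], [0,4], [1,2], [1,4], [2,3], [2,4], [3,4]
  2-simplices (6): [0,1,2], [0,1,4], [0,2,3], [0,3,4], [1,2,4], [2,3,4]

Hence C_0 ≅ Z^5, C_1 ≅ Z^9, C_2 ≅ Z^6.

∂_1: C_1 → C_0 sends each edge [p,q] (with p < q) to q − p.
As a 5×9 matrix over Z this has rank 4, with invariant factors (1,1,1,1).

Boundary ∂_2: C_2 → C_1 sends each 2-simplex [p,q,r] to [q,r] − [p,r] + [p,q]. For instance
  ∂[0,2,3] = [2,3] − [0,3] + [0,2],
  ∂[0,3,4] = [3,4] − [0,4] + [0,3].
As a 9×6 matrix over Z this has rank 5, with invariant factors (1,1,1,1,1).

Computing H_k = (kernel of ∂_k) / (image of ∂_{k+1}):

  H_0: rank C_0 − rank ∂_1 = 5 − 4 = 1, and the invariant factors of ∂_1 are all 1, so H_0 ≅ Z.
  H_1: rank ker ∂_1 − rank ∂_2 = (9 − 4) − 5 = 0, and the invariant factors of ∂_2 are all 1, so H_1 ≅ 0.
  H_2: rank ker ∂_2 − rank ∂_3 = (6 − 5) − 0 = 1, and there is no ∂_3, so H_2 ≅ Z.

As a check, the Euler characteristic is 5 − 9 + 6 = 2, which agrees with 1 − 0 + 1 = 2.

Hence the Betti numbers are b_0 = 1, b_1 = 0, b_2 = 1.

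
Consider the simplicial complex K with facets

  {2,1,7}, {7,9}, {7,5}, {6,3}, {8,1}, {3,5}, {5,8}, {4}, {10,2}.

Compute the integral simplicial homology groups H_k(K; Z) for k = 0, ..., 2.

K has 10 vertices, 10 edges, 1 triangle.
rank ∂_0 = 0, rank ∂_1 = 8 ⇒ b_0 = 10 − 0 − 8 = 2; all invariant factors of ∂_1 are 1 so no torsion. So H_0 = Z^2.
rank ∂_1 = 8, rank ∂_2 = 1 ⇒ b_1 = 10 − 8 − 1 = 1; all invariant factors of ∂_2 are 1 so no torsion. So H_1 = Z.
rank ∂_2 = 1, rank ∂_3 = 0 ⇒ b_2 = 1 − 1 − 0 = 0. So H_2 = 0.

H_0 ≅ Z^2,  H_1 ≅ Z,  H_2 = 0.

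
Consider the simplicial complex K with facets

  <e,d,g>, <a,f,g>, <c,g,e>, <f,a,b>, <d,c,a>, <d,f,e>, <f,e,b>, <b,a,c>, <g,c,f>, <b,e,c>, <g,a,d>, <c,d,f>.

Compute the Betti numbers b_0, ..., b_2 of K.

b_0 = 1, b_1 = 0, b_2 = 0.

Fix the vertex order a < b < c < d < e < f < g and write every simplex with vertices in increasing order. Then dim K = 2 and the simplices of K are:

  0-simplices (7): a, b, c, d, e, f, g
  1-simplices (18): ab, ac, ad, af, ag, bc, be, bf, cd, ce, cf, cg, de, df, dg, ef, eg, fg
  2-simplices (12): abc, abf, acd, adg, afg, bce, bef, cdf, ceg, cfg, def, deg

Hence C_0 ≅ Z^7, C_1 ≅ Z^18, C_2 ≅ Z^12.

The boundary map ∂_1: C_1 → C_0 is given by ∂[p,q] = [q] − [p].
The 7×18 boundary matrix has rank 6 and Smith normal form diag(1,1,1,1,1,1).

The boundary map ∂_2: C_2 → C_1 acts by ∂[p,q,r] = [q,r] − [p,r] + [p,q]. For instance
  ∂def = ef − df + de,
  ∂cdf = df − cf + cd.
As a 18×12 matrix over Z this has rank 12, with invariant factors (1,1,1,1,1,1,1,1,1,1,1,2).

Computing H_k = (kernel of ∂_k) / (image of ∂_{k+1}):

  H_0: rank C_0 − rank ∂_1 = 7 − 6 = 1, and the invariant factors of ∂_1 are all 1, so H_0 = Z.
  H_1: rank ker ∂_1 − rank ∂_2 = (18 − 6) − 12 = 0, and ∂_2 has invariant factor 2 > 1, so H_1 = Z/2.
  H_2: rank ker ∂_2 − rank ∂_3 = (12 − 12) − 0 = 0, and there is no ∂_3, so H_2 = 0.

(K is a triangulation of the real projective plane RP^2.)

Hence the Betti numbers are b_0 = 1, b_1 = 0, b_2 = 0.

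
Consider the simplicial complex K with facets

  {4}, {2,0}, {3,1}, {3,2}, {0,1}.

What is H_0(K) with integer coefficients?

We work with the vertex ordering 0 < 1 < 2 < 3 < 4. The simplices of K, each written with vertices in increasing order, are:

  0-simplices (5): [0], [1], [2], [3], [4]
  1-simplices (4): [0,1], [0,2], [1,3], [2,3]

so the chain groups are C_0 ≅ Z^5, C_1 ≅ Z^4.

∂_1: C_1 → C_0 sends each edge [p,q] (with p < q) to q − p.
The resulting 5×4 matrix has rank 3, and its Smith normal form has invariant factors (1,1,1).

Reading off H_k = ker ∂_k / im ∂_{k+1}:

  H_0: rank C_0 − rank ∂_1 = 5 − 3 = 2, and the invariant factors of ∂_1 are all 1, so H_0 ≅ Z^2.

H_0 ≅ Z^2.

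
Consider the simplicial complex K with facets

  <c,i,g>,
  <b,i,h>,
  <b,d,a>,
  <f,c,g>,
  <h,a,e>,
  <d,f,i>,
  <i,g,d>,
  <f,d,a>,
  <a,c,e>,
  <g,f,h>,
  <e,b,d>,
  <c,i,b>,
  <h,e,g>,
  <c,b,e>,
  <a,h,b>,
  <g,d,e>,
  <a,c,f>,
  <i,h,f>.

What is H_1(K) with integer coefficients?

H_1 ≅ Z ⊕ Z/2Z.

We work with the vertex ordering a < b < c < d < e < f < g < h < i. The simplices of K, each written with vertices in increasing order, are:

  0-simplices (9): a, b, c, d, e, f, g, h, i
  1-simplices (27): ab, ac, ad, ae, af, ah, bc, bd, be, bh, bi, ce, cf, cg, ci, de, df, dg, di, eg, eh, fg, fh, fi, gh, gi, hi
  2-simplices (18): abd, abh, ace, acf, adf, aeh, bce, bci, bde, bhi, cfg, cgi, deg, dfi, dgi, egh, fgh, fhi

so the chain groups are C_0 ≅ Z^9, C_1 ≅ Z^27, C_2 ≅ Z^18.

Boundary ∂_1: C_1 → C_0 is given by ∂[p,q] = [q] − [p]. For instance
  ∂ae = e − a.
This gives a 9×27 integer matrix of rank 8; reducing to Smith normal form yields diagonal entries (1,1,1,1,1,1,1,1).

The boundary map ∂_2: C_2 → C_1 acts by ∂[p,q,r] = [q,r] − [p,r] + [p,q]. For instance
  ∂fhi = hi − fi + fh,
  ∂abd = bd − ad + ab.
The 27×18 boundary matrix has rank 18 and Smith normal form diag(1,1,1,1,1,1,1,1,1,1,1,1,1,1,1,1,1,2).

Now H_k = ker ∂_k / im ∂_{k+1}, so:

  H_1: rank ker ∂_1 − rank ∂_2 = (27 − 8) − 18 = 1, and ∂_2 has invariant factor 2 > 1, so H_1 = Z ⊕ Z/2Z.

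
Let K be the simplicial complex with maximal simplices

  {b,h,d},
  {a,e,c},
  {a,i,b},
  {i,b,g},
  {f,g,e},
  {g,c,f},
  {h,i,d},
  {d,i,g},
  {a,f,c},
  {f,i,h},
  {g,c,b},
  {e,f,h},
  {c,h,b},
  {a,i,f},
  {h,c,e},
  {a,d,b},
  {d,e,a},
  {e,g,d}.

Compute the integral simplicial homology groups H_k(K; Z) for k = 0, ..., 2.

H_0 = Z,  H_1 = Z ⊕ Z/2,  H_2 = 0.

Order the vertices as a < b < c < d < e < f < g < h < i. Listing each simplex with vertices in this order, K has dimension 2 with simplices:

  0-simplices (9): a, b, c, d, e, f, g, h, i
  1-simplices (27): ab, ac, ad, ae, af, ai, bc, bd, bg, bh, bi, ce, cf, cg, ch, de, dg, dh, di, ef, eg, eh, fg, fh, fi, gi, hi
  2-simplices (18): abd, abi, ace, acf, ade, afi, bcg, bch, bdh, bgi, ceh, cfg, deg, dgi, dhi, efg, efh, fhi

so the chain groups are C_0 ≅ Z^9, C_1 ≅ Z^27, C_2 ≅ Z^18.

The boundary map ∂_1: C_1 → C_0 sends each edge [p,q] (with p < q) to q − p.
This gives a 9×27 integer matrix of rank 8; reducing to Smith normal form yields diagonal entries (1,1,1,1,1,1,1,1).

∂_2: C_2 → C_1 acts by ∂[p,q,r] = [q,r] − [p,r] + [p,q]. For instance
  ∂deg = eg − dg + de,
  ∂dhi = hi − di + dh.
The resulting 27×18 matrix has rank 18, and its Smith normal form has invariant factors (1,1,1,1,1,1,1,1,1,1,1,1,1,1,1,1,1,2).

Reading off H_k = ker ∂_k / im ∂_{k+1}:

  H_0: rank C_0 − rank ∂_1 = 9 − 8 = 1, and the invariant factors of ∂_1 are all 1, so H_0 ≅ Z.
  H_1: rank ker ∂_1 − rank ∂_2 = (27 − 8) − 18 = 1, and ∂_2 has invariant factor 2 > 1, so H_1 ≅ Z ⊕ Z/2.
  H_2: rank ker ∂_2 − rank ∂_3 = (18 − 18) − 0 = 0, and there is no ∂_3, so H_2 ≅ 0.

As a check, the Euler characteristic is 9 − 27 + 18 = 0, which agrees with 1 − 1 + 0 = 0.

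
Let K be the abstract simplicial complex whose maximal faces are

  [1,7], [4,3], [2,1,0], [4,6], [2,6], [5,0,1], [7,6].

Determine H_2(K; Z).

We work with the vertex ordering 0 < 1 < 2 < 3 < 4 < 5 < 6 < 7. The simplices of K, each written with vertices in increasing order, are:

  0-simplices (8): [0], [1], [2], [3], [4], [5], [6], [7]
  1-simplices (10): [0,1], [0,2], [0,5], [1,2], [1,5], [1,7], [2,6], [3,4], [4,6], [6,7]
  2-simplices (2): [0,1,2], [0,1,5]

Hence C_0 ≅ Z^8, C_1 ≅ Z^10, C_2 ≅ Z^2.

∂_1: C_1 → C_0 is given by ∂[p,q] = [q] − [p].
The resulting 8×10 matrix has rank 7, and its Smith normal form has invariant factors (1,1,1,1,1,1,1).

Boundary ∂_2: C_2 → C_1 maps a triangle to the signed sum of its edges. For instance
  ∂[0,1,2] = [1,2] − [0,2] + [0,1],
  ∂[0,1,5] = [1,5] − [0,5] + [0,1].
This gives a 10×2 integer matrix of rank 2; reducing to Smith normal form yields diagonal entries (1,1).

Now H_k = ker ∂_k / im ∂_{k+1}, so:

  H_2: rank ker ∂_2 − rank ∂_3 = (2 − 2) − 0 = 0, and there is no ∂_3, so H_2 = 0.

H_2 = 0.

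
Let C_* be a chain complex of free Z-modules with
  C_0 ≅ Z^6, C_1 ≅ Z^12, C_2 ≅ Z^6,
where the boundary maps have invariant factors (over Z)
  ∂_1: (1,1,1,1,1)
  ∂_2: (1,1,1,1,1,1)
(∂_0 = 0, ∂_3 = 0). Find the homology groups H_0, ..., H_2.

H_0: b_0 = 6 − 0 − 5 = 1; torsion from ∂_1 factors > 1: none. So H_0 ≅ Z.
H_1: b_1 = 12 − 5 − 6 = 1; torsion from ∂_2 factors > 1: none. So H_1 ≅ Z.
H_2: b_2 = 6 − 6 − 0 = 0; torsion from ∂_3 factors > 1: none. So H_2 ≅ 0.

H_0 ≅ Z,  H_1 ≅ Z,  H_2 = 0.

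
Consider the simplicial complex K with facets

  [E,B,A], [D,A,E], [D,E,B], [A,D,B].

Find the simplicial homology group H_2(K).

H_2 = Z.

K has 4 vertices, 6 edges, 4 triangles.
rank ∂_2 = 3, rank ∂_3 = 0 ⇒ b_2 = 4 − 3 − 0 = 1. So H_2 ≅ Z.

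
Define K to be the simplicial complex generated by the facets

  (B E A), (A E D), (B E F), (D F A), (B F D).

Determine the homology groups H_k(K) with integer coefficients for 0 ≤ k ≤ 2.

H_0 ≅ Z,  H_1 ≅ Z,  H_2 = 0.

Take the total order A < B < D < E < F on the vertex set. Then K (dimension 2) consists of the simplices:

  0-simplices (5): A, B, D, E, F
  1-simplices (10): AB, AD, AE, AF, BD, BE, BF, DE, DF, EF
  2-simplices (5): ABE, ADE, ADF, BDF, BEF

so the chain groups are C_0 ≅ Z^5, C_1 ≅ Z^10, C_2 ≅ Z^5.

∂_1: C_1 → C_0 is given by ∂[p,q] = [q] − [p].
The 5×10 boundary matrix has rank 4 and Smith normal form diag(1,1,1,1).

∂_2: C_2 → C_1 sends each 2-simplex [p,q,r] to [q,r] − [p,r] + [p,q]. For instance
  ∂BEF = EF − BF + BE,
  ∂ADE = DE − AE + AD.
The 10×5 boundary matrix has rank 5 and Smith normal form diag(1,1,1,1,1).

Reading off H_k = ker ∂_k / im ∂_{k+1}:

  H_0: rank C_0 − rank ∂_1 = 5 − 4 = 1, and the invariant factors of ∂_1 are all 1, so H_0 ≅ Z.
  H_1: rank ker ∂_1 − rank ∂_2 = (10 − 4) − 5 = 1, and the invariant factors of ∂_2 are all 1, so H_1 ≅ Z.
  H_2: rank ker ∂_2 − rank ∂_3 = (5 − 5) − 0 = 0, and there is no ∂_3, so H_2 ≅ 0.

(K is a triangulation of the Möbius band.)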